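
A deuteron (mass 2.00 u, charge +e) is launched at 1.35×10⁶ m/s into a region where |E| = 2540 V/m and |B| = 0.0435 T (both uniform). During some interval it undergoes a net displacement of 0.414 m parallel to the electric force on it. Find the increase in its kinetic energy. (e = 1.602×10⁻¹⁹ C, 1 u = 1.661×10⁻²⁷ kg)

The magnetic force is always ⟂ v and does no work; only the electric force changes KE.
ΔKE = F_E · d = |q|E d = (1.602×10⁻¹⁹)(2540)(0.414) ≈ 1.68×10⁻¹⁶ J.

ΔKE ≈ 1.68×10⁻¹⁶ J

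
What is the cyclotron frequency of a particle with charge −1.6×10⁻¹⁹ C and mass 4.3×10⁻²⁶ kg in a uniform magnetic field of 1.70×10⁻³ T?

f = |q|B/(2πm).
f = (1.6×10⁻¹⁹)(1.70×10⁻³)/(2π·4.3×10⁻²⁶) ≈ 1010 Hz.

f ≈ 1010 Hz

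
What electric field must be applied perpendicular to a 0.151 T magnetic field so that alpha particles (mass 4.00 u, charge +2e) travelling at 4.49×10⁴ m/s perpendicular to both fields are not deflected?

E = 6780 V/m

For straight-line motion qE = qvB, so E = vB.
E = 4.49×10⁴ × 0.151 = 6780 V/m.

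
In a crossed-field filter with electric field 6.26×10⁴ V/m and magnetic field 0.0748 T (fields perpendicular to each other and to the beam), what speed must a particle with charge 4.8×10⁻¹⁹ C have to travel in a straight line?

Zero net Lorentz force requires |qE| = |q v×B|, i.e. E = vB.
v = E/B = 6.26×10⁴/0.0748 = 8.37×10⁵ m/s.
The result is independent of the particle's charge and mass.

v = 8.37×10⁵ m/s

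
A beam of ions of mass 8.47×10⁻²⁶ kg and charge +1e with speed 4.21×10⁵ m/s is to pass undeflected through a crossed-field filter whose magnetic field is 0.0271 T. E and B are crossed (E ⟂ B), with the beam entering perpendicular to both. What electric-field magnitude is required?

E = 1.14×10⁴ V/m

For straight-line motion qE = qvB, so E = vB.
E = 4.21×10⁵ × 0.0271 = 1.14×10⁴ V/m.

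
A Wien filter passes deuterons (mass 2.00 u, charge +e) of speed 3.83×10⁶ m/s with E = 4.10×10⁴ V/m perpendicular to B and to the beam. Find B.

Balance of forces in the selector: qE = qvB ⇒ B = E/v.
B = 4.10×10⁴/3.83×10⁶ = 0.0107 T.

B = 0.0107 T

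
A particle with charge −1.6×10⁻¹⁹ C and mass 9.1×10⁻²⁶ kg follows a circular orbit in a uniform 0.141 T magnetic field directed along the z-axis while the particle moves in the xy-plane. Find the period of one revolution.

The cyclotron period depends only on m, q, B: T = 2πm/(|q|B).
T = 2π(9.1×10⁻²⁶)/((1.6×10⁻¹⁹)(0.141)) ≈ 2.53×10⁻⁵ s.

T ≈ 2.53×10⁻⁵ s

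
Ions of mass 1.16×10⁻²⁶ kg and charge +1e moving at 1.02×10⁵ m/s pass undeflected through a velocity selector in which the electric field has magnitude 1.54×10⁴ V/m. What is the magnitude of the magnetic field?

Balance of forces in the selector: qE = qvB ⇒ B = E/v.
B = 1.54×10⁴/1.02×10⁵ = 0.151 T.

B = 0.151 T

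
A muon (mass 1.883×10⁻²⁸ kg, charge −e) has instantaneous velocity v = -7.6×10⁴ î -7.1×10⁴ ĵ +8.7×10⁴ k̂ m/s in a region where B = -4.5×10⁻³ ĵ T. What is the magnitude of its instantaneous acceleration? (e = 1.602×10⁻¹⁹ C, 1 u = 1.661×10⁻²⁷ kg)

v×B = (391, 0, 342) N/C.
F = q v×B = (−1.602×10⁻¹⁹ C)·(391, 0, 342) = (-6.27×10⁻¹⁷, 0, -5.48×10⁻¹⁷) N.
|a| = |F|/m = 8.328×10⁻¹⁷/1.883×10⁻²⁸ ≈ 4.42×10¹¹ m/s².

|a| ≈ 4.42×10¹¹ m/s²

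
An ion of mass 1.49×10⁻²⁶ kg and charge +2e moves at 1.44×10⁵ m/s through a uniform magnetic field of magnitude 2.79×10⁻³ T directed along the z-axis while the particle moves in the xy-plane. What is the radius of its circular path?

The magnetic force provides the centripetal force: |q|vB = mv²/r.
r = mv/(|q|B) = (1.49×10⁻²⁶)(1.44×10⁵)/((3.204×10⁻¹⁹)(2.79×10⁻³)) ≈ 2.40 m.

r ≈ 2.40 m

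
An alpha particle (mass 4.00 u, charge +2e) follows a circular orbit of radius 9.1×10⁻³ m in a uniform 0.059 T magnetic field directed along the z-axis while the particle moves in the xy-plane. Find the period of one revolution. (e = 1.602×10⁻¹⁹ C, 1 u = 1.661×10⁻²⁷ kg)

The cyclotron period depends only on m, q, B: T = 2πm/(|q|B).
T = 2π(6.644×10⁻²⁷)/((3.204×10⁻¹⁹)(0.059)) ≈ 2.2×10⁻⁶ s.

T ≈ 2.2×10⁻⁶ s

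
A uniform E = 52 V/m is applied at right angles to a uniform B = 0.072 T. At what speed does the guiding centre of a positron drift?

v_d ≈ 720 m/s

The E×B drift speed is v_d = E/B.
v_d = 52/0.072 = 720 m/s.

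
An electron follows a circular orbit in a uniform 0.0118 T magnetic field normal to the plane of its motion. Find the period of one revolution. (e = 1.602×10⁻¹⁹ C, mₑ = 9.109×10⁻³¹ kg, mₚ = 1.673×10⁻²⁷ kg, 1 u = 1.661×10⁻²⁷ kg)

T ≈ 3.03×10⁻⁹ s

The cyclotron period depends only on m, q, B: T = 2πm/(|q|B).
T = 2π(9.109×10⁻³¹)/((1.602×10⁻¹⁹)(0.0118)) ≈ 3.03×10⁻⁹ s.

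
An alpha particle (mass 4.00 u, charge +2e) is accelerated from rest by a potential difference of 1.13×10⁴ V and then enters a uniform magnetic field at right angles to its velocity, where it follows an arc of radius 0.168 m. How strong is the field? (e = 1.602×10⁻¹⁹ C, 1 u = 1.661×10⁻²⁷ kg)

B ≈ 0.129 T

v = √(2|q|V/m) = √(2·3.204×10⁻¹⁹·1.13×10⁴/6.644×10⁻²⁷) ≈ 1.044×10⁶ m/s.
B = mv/(|q|r) = (6.644×10⁻²⁷)(1.044×10⁶)/((3.204×10⁻¹⁹)(0.168)) ≈ 0.129 T.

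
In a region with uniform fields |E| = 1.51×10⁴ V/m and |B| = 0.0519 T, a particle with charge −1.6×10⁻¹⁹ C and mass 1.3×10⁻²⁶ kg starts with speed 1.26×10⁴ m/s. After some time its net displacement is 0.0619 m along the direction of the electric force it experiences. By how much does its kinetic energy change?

The magnetic force is always ⟂ v and does no work; only the electric force changes KE.
ΔKE = F_E · d = |q|E d = (1.6×10⁻¹⁹)(1.51×10⁴)(0.0619) ≈ 1.50×10⁻¹⁶ J.

ΔKE ≈ 1.50×10⁻¹⁶ J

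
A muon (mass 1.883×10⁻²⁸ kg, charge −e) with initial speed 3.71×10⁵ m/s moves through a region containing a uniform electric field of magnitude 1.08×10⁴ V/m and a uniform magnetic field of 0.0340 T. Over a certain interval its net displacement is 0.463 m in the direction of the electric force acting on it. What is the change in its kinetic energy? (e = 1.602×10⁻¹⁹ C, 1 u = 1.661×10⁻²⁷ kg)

The magnetic force is always ⟂ v and does no work; only the electric force changes KE.
ΔKE = F_E · d = |q|E d = (1.602×10⁻¹⁹)(1.08×10⁴)(0.463) ≈ 8.01×10⁻¹⁶ J.

ΔKE ≈ 8.01×10⁻¹⁶ J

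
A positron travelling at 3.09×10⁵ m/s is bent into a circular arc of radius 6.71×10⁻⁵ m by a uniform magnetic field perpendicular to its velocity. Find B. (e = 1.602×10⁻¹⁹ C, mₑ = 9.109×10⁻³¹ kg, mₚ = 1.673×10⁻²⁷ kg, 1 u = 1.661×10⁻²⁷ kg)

B ≈ 0.0262 T

From |q|vB = mv²/r, B = mv/(|q|r).
B = (9.109×10⁻³¹)(3.09×10⁵)/((1.602×10⁻¹⁹)(6.71×10⁻⁵)) ≈ 0.0262 T.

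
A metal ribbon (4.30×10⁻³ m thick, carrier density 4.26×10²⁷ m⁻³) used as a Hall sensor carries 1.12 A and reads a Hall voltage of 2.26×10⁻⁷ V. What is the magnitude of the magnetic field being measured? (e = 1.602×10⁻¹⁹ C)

B ≈ 0.592 T

From V_H = IB/(n e t), B = V_H n e t / I.
B = (2.26×10⁻⁷)(4.26×10²⁷)(1.602×10⁻¹⁹)(4.30×10⁻³)/1.12 ≈ 0.592 T.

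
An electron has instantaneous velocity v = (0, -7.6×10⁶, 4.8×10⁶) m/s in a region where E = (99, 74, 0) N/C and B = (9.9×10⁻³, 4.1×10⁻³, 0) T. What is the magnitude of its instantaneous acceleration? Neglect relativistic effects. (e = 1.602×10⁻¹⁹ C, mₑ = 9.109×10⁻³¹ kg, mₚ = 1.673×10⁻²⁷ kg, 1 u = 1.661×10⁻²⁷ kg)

v×B = (-1.97×10⁴, 4.75×10⁴, 7.52×10⁴) N/C.
E + v×B = (-1.96×10⁴, 4.76×10⁴, 7.52×10⁴) N/C.
F = q(E + v×B) = (−1.602×10⁻¹⁹ C)·(-1.96×10⁴, 4.76×10⁴, 7.52×10⁴) = (3.14×10⁻¹⁵, -7.62×10⁻¹⁵, -1.21×10⁻¹⁴) N.
|a| = |F|/m = 1.460×10⁻¹⁴/9.109×10⁻³¹ ≈ 1.60×10¹⁶ m/s².

|a| ≈ 1.60×10¹⁶ m/s²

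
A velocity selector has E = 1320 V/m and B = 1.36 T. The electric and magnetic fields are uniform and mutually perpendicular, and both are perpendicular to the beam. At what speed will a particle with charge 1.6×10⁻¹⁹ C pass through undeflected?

For undeflected motion the electric and magnetic forces balance: qE = qvB.
v = E/B = 1320/1.36 = 971 m/s.

v = 971 m/s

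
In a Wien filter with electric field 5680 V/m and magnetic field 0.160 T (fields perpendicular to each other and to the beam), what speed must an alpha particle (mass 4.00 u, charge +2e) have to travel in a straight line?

For undeflected motion the electric and magnetic forces balance: qE = qvB.
v = E/B = 5680/0.160 = 3.55×10⁴ m/s.

v = 3.55×10⁴ m/s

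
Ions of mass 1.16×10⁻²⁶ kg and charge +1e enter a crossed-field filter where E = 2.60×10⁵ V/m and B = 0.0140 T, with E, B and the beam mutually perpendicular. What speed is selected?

For undeflected motion the electric and magnetic forces balance: qE = qvB.
v = E/B = 2.60×10⁵/0.0140 = 1.86×10⁷ m/s.

v = 1.86×10⁷ m/s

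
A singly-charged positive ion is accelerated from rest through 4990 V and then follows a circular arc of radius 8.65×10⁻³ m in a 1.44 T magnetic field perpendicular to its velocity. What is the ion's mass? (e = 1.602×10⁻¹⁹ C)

Combine |q|V = ½mv² and r = mv/(|q|B): eliminate v to get m = qB²r²/(2V).
m = (1.602×10⁻¹⁹)(1.44)²(8.65×10⁻³)²/(2·4990) ≈ 2.49×10⁻²⁷ kg.

m ≈ 2.49×10⁻²⁷ kg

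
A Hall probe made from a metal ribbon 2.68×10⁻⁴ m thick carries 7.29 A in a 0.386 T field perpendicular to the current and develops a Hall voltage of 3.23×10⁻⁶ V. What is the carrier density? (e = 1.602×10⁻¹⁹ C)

From V_H = IB/(n e t), n = IB/(V_H e t).
n = (7.29)(0.386)/((3.23×10⁻⁶)(1.602×10⁻¹⁹)(2.68×10⁻⁴)) ≈ 2.03×10²⁸ m⁻³.

n ≈ 2.03×10²⁸ m⁻³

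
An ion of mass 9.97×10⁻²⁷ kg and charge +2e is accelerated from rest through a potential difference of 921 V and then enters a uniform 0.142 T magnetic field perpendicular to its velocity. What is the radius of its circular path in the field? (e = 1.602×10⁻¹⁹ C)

Acceleration: |q|V = ½mv² ⇒ v = √(2|q|V/m) = √(2·3.204×10⁻¹⁹·921/9.97×10⁻²⁷) ≈ 2.433×10⁵ m/s.
In the field: r = mv/(|q|B) = (9.97×10⁻²⁷)(2.433×10⁵)/((3.204×10⁻¹⁹)(0.142)) ≈ 0.0533 m.

r ≈ 0.0533 m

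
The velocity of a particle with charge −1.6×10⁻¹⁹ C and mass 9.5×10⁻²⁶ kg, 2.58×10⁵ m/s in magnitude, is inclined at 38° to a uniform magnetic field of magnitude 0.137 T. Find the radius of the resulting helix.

r ≈ 0.688 m

v⊥ = v sinθ = 2.58×10⁵·sin38° ≈ 1.588×10⁵ m/s.
r = m v⊥/(|q|B) = (9.5×10⁻²⁶)(1.588×10⁵)/((1.6×10⁻¹⁹)(0.137)) ≈ 0.688 m.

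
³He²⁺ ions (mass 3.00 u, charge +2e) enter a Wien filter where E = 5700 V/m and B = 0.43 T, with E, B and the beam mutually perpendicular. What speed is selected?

Zero net Lorentz force requires |qE| = |q v×B|, i.e. E = vB.
v = E/B = 5700/0.43 = 1.3×10⁴ m/s.

v = 1.3×10⁴ m/s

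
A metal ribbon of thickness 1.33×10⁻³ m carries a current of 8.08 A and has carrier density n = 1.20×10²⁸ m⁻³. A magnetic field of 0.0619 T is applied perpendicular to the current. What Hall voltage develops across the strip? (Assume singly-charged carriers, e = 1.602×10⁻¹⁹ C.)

V_H ≈ 1.96×10⁻⁷ V

V_H = IB/(n e t).
V_H = (8.08)(0.0619)/((1.20×10²⁸)(1.602×10⁻¹⁹)(1.33×10⁻³)) ≈ 1.96×10⁻⁷ V.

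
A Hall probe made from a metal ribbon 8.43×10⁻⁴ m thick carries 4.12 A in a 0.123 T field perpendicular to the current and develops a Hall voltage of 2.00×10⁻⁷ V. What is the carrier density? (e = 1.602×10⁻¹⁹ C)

n ≈ 1.88×10²⁸ m⁻³

From V_H = IB/(n e t), n = IB/(V_H e t).
n = (4.12)(0.123)/((2.00×10⁻⁷)(1.602×10⁻¹⁹)(8.43×10⁻⁴)) ≈ 1.88×10²⁸ m⁻³.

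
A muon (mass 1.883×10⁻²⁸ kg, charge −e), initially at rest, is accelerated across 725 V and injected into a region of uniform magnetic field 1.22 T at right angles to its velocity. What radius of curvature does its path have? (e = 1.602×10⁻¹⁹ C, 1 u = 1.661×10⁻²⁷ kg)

r ≈ 1.07×10⁻³ m

Acceleration: |q|V = ½mv² ⇒ v = √(2|q|V/m) = √(2·1.602×10⁻¹⁹·725/1.883×10⁻²⁸) ≈ 1.111×10⁶ m/s.
In the field: r = mv/(|q|B) = (1.883×10⁻²⁸)(1.111×10⁶)/((1.602×10⁻¹⁹)(1.22)) ≈ 1.07×10⁻³ m.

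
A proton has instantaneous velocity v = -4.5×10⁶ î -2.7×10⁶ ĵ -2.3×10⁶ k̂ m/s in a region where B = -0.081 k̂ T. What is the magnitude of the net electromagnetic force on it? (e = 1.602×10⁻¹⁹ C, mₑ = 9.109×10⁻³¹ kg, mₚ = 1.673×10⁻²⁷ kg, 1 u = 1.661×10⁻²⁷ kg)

v×B = (2.19×10⁵, -3.64×10⁵, 0) N/C.
F = q v×B = (1.602×10⁻¹⁹ C)·(2.19×10⁵, -3.64×10⁵, 0) = (3.50×10⁻¹⁴, -5.84×10⁻¹⁴, 0) N.
|F| = 6.81×10⁻¹⁴ N.

|F| ≈ 6.81×10⁻¹⁴ N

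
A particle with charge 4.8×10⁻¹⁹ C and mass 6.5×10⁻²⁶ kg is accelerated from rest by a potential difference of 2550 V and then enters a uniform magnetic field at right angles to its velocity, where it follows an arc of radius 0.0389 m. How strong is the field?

B ≈ 0.676 T

v = √(2|q|V/m) = √(2·4.8×10⁻¹⁹·2550/6.5×10⁻²⁶) ≈ 1.941×10⁵ m/s.
B = mv/(|q|r) = (6.5×10⁻²⁶)(1.941×10⁵)/((4.8×10⁻¹⁹)(0.0389)) ≈ 0.676 T.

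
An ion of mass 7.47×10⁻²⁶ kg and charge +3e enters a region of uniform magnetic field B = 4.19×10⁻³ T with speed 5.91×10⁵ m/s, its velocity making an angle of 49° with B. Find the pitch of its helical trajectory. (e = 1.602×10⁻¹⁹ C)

p ≈ 90.4 m

v∥ = v cosθ = 5.91×10⁵·cos49° ≈ 3.877×10⁵ m/s.
T = 2πm/(|q|B) = 2π(7.47×10⁻²⁶)/((4.806×10⁻¹⁹)(4.19×10⁻³)) ≈ 2.331×10⁻⁴ s.
pitch = v∥ T = (3.877×10⁵)(2.331×10⁻⁴) ≈ 90.4 m.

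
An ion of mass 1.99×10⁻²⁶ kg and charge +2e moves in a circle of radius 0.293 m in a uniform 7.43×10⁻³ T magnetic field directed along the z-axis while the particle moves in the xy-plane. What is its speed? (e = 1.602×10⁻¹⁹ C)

v ≈ 3.51×10⁴ m/s

From |q|vB = mv²/r, v = |q|Br/m.
v = (3.204×10⁻¹⁹)(7.43×10⁻³)(0.293)/1.99×10⁻²⁶ ≈ 3.51×10⁴ m/s.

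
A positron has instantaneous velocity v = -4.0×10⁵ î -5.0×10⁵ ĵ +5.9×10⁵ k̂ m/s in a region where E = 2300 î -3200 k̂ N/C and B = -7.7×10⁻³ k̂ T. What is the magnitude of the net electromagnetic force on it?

v×B = (3850, -3080, 0) N/C.
E + v×B = (6150, -3080, -3200) N/C.
F = q(E + v×B) = (1.602×10⁻¹⁹ C)·(6150, -3080, -3200) = (9.85×10⁻¹⁶, -4.93×10⁻¹⁶, -5.13×10⁻¹⁶) N.
|F| = 1.22×10⁻¹⁵ N.

|F| ≈ 1.22×10⁻¹⁵ N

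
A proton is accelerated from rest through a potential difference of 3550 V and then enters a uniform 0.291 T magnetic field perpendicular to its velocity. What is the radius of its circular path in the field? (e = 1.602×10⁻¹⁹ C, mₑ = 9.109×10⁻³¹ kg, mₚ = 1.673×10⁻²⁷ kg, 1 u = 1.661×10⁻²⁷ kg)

r ≈ 0.0296 m

Acceleration: |q|V = ½mv² ⇒ v = √(2|q|V/m) = √(2·1.602×10⁻¹⁹·3550/1.673×10⁻²⁷) ≈ 8.245×10⁵ m/s.
In the field: r = mv/(|q|B) = (1.673×10⁻²⁷)(8.245×10⁵)/((1.602×10⁻¹⁹)(0.291)) ≈ 0.0296 m.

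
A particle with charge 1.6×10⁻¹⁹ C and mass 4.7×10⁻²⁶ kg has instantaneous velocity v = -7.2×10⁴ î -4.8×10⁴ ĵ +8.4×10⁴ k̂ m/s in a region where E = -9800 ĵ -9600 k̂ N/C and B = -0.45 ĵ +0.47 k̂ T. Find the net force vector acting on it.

v×B = (1.52×10⁴, 3.38×10⁴, 3.24×10⁴) N/C.
E + v×B = (1.52×10⁴, 2.40×10⁴, 2.28×10⁴) N/C.
F = q(E + v×B) = (1.6×10⁻¹⁹ C)·(1.52×10⁴, 2.40×10⁴, 2.28×10⁴) = (2.44×10⁻¹⁵, 3.85×10⁻¹⁵, 3.65×10⁻¹⁵) N.

F ≈ (2.44×10⁻¹⁵, 3.85×10⁻¹⁵, 3.65×10⁻¹⁵) N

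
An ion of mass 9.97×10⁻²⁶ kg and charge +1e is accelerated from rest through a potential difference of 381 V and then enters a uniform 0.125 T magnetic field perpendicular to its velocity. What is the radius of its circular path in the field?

Acceleration: |q|V = ½mv² ⇒ v = √(2|q|V/m) = √(2·1.602×10⁻¹⁹·381/9.97×10⁻²⁶) ≈ 3.499×10⁴ m/s.
In the field: r = mv/(|q|B) = (9.97×10⁻²⁶)(3.499×10⁴)/((1.602×10⁻¹⁹)(0.125)) ≈ 0.174 m.

r ≈ 0.174 m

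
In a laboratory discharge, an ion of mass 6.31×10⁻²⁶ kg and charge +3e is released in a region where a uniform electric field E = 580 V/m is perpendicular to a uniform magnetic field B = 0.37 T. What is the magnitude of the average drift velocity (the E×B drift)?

v_d ≈ 1600 m/s

The steady drift has the magnetic force balancing the electric force, so v_d = E/B.
v_d = 580/0.37 = 1600 m/s.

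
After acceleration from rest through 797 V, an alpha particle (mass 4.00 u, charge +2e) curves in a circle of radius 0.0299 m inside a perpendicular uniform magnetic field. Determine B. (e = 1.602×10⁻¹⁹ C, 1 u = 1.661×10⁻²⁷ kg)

v = √(2|q|V/m) = √(2·3.204×10⁻¹⁹·797/6.644×10⁻²⁷) ≈ 2.773×10⁵ m/s.
B = mv/(|q|r) = (6.644×10⁻²⁷)(2.773×10⁵)/((3.204×10⁻¹⁹)(0.0299)) ≈ 0.192 T.

B ≈ 0.192 T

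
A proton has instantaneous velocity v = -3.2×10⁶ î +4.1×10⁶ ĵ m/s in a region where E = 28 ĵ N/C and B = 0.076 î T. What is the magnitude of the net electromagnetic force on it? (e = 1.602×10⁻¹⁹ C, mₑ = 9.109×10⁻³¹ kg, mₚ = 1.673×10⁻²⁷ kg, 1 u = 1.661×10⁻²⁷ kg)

|F| ≈ 4.99×10⁻¹⁴ N

v×B = (0, 0, -3.12×10⁵) N/C.
E + v×B = (0, 28.0, -3.12×10⁵) N/C.
F = q(E + v×B) = (1.602×10⁻¹⁹ C)·(0, 28.0, -3.12×10⁵) = (0, 4.49×10⁻¹⁸, -4.99×10⁻¹⁴) N.
|F| = 4.99×10⁻¹⁴ N.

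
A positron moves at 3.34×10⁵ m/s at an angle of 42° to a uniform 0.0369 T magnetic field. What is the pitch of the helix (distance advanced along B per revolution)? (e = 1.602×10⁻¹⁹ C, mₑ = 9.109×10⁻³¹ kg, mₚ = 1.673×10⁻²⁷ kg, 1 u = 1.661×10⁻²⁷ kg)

v∥ = v cosθ = 3.34×10⁵·cos42° ≈ 2.482×10⁵ m/s.
T = 2πm/(|q|B) = 2π(9.109×10⁻³¹)/((1.602×10⁻¹⁹)(0.0369)) ≈ 9.682×10⁻¹⁰ s.
pitch = v∥ T = (2.482×10⁵)(9.682×10⁻¹⁰) ≈ 2.40×10⁻⁴ m.

p ≈ 2.40×10⁻⁴ m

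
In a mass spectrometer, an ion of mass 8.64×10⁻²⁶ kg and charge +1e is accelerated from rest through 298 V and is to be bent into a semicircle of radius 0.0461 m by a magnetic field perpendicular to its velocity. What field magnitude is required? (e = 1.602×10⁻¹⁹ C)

v = √(2|q|V/m) = √(2·1.602×10⁻¹⁹·298/8.64×10⁻²⁶) ≈ 3.324×10⁴ m/s.
B = mv/(|q|r) = (8.64×10⁻²⁶)(3.324×10⁴)/((1.602×10⁻¹⁹)(0.0461)) ≈ 0.389 T.

B ≈ 0.389 T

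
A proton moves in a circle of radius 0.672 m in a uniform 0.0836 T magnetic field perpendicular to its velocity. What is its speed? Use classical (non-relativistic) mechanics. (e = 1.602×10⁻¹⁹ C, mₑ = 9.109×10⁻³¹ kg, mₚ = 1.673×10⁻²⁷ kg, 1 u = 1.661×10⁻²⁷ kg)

v ≈ 5.38×10⁶ m/s

From |q|vB = mv²/r, v = |q|Br/m.
v = (1.602×10⁻¹⁹)(0.0836)(0.672)/1.673×10⁻²⁷ ≈ 5.38×10⁶ m/s.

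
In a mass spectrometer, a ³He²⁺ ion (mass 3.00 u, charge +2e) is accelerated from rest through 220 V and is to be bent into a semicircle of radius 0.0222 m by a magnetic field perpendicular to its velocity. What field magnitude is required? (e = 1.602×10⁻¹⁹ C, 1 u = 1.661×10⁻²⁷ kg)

v = √(2|q|V/m) = √(2·3.204×10⁻¹⁹·220/4.983×10⁻²⁷) ≈ 1.682×10⁵ m/s.
B = mv/(|q|r) = (4.983×10⁻²⁷)(1.682×10⁵)/((3.204×10⁻¹⁹)(0.0222)) ≈ 0.118 T.

B ≈ 0.118 T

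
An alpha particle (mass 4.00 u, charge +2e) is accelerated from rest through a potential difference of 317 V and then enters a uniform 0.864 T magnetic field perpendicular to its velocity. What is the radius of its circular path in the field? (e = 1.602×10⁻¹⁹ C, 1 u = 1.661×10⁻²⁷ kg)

r ≈ 4.20×10⁻³ m

Acceleration: |q|V = ½mv² ⇒ v = √(2|q|V/m) = √(2·3.204×10⁻¹⁹·317/6.644×10⁻²⁷) ≈ 1.749×10⁵ m/s.
In the field: r = mv/(|q|B) = (6.644×10⁻²⁷)(1.749×10⁵)/((3.204×10⁻¹⁹)(0.864)) ≈ 4.20×10⁻³ m.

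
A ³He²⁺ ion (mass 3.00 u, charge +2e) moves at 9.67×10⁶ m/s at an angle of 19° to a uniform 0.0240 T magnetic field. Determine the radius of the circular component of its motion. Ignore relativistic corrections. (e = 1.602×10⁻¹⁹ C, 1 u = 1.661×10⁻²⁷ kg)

v⊥ = v sinθ = 9.67×10⁶·sin19° ≈ 3.148×10⁶ m/s.
r = m v⊥/(|q|B) = (4.983×10⁻²⁷)(3.148×10⁶)/((3.204×10⁻¹⁹)(0.0240)) ≈ 2.04 m.

r ≈ 2.04 m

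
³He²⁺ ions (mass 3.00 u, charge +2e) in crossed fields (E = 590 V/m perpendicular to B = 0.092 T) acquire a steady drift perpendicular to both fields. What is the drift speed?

v_d ≈ 6400 m/s

In crossed fields the guiding centre drifts at v_d = |E×B|/B² = E/B, independent of charge and mass.
v_d = 590/0.092 = 6400 m/s.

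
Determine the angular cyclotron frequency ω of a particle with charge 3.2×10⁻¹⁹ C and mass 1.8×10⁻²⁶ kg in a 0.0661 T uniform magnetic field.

ω ≈ 1.18×10⁶ rad/s

ω = |q|B/m.
ω = (3.2×10⁻¹⁹)(0.0661)/1.8×10⁻²⁶ ≈ 1.18×10⁶ rad/s.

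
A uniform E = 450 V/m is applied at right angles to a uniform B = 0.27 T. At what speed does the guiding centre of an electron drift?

v_d ≈ 1700 m/s

In crossed fields the guiding centre drifts at v_d = |E×B|/B² = E/B, independent of charge and mass.
v_d = 450/0.27 = 1700 m/s.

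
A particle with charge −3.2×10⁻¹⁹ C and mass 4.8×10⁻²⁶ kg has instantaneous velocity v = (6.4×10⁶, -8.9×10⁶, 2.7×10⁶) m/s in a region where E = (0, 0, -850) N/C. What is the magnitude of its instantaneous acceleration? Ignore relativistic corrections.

Only an electric field acts, so F = qE = (−3.2×10⁻¹⁹ C)·(0, 0, -850) = (0, 0, 2.72×10⁻¹⁶) N.
|a| = |F|/m = 2.720×10⁻¹⁶/4.8×10⁻²⁶ ≈ 5.67×10⁹ m/s².

|a| ≈ 5.67×10⁹ m/s²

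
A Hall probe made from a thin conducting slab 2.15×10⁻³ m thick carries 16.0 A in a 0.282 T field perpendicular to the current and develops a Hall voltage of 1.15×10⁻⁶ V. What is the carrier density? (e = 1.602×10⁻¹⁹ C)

From V_H = IB/(n e t), n = IB/(V_H e t).
n = (16.0)(0.282)/((1.15×10⁻⁶)(1.602×10⁻¹⁹)(2.15×10⁻³)) ≈ 1.14×10²⁸ m⁻³.

n ≈ 1.14×10²⁸ m⁻³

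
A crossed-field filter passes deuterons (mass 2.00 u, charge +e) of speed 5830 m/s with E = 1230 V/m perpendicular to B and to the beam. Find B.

B = 0.211 T

Balance of forces in the selector: qE = qvB ⇒ B = E/v.
B = 1230/5830 = 0.211 T.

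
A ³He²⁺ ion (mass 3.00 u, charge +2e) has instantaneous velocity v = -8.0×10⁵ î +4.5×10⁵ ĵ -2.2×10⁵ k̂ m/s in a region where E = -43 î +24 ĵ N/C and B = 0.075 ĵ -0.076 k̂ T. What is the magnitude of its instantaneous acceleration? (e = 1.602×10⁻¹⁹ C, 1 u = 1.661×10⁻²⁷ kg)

|a| ≈ 5.61×10¹² m/s²

v×B = (-1.77×10⁴, -6.08×10⁴, -6.00×10⁴) N/C.
E + v×B = (-1.77×10⁴, -6.08×10⁴, -6.00×10⁴) N/C.
F = q(E + v×B) = (3.204×10⁻¹⁹ C)·(-1.77×10⁴, -6.08×10⁴, -6.00×10⁴) = (-5.68×10⁻¹⁵, -1.95×10⁻¹⁴, -1.92×10⁻¹⁴) N.
|a| = |F|/m = 2.795×10⁻¹⁴/4.983×10⁻²⁷ ≈ 5.61×10¹² m/s².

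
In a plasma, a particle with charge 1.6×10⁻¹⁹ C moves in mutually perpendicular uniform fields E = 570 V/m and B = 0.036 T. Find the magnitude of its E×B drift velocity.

In crossed fields the guiding centre drifts at v_d = |E×B|/B² = E/B, independent of charge and mass.
v_d = 570/0.036 = 1.6×10⁴ m/s.

v_d ≈ 1.6×10⁴ m/s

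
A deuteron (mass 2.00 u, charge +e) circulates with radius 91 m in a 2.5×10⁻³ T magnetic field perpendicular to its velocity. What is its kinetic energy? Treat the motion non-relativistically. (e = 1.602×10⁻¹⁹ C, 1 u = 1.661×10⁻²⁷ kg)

v = |q|Br/m, then KE = ½mv² = (qBr)²/(2m).
v = (1.602×10⁻¹⁹)(2.5×10⁻³)(91)/3.322×10⁻²⁷ ≈ 1.097×10⁷ m/s.
KE = ½(3.322×10⁻²⁷)(1.097×10⁷)² ≈ 2.0×10⁻¹³ J = 1.2×10⁶ eV.

KE ≈ 1.2×10⁶ eV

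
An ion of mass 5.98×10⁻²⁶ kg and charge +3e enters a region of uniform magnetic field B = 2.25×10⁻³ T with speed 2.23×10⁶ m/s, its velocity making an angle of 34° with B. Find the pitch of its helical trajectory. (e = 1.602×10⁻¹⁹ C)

v∥ = v cosθ = 2.23×10⁶·cos34° ≈ 1.849×10⁶ m/s.
T = 2πm/(|q|B) = 2π(5.98×10⁻²⁶)/((4.806×10⁻¹⁹)(2.25×10⁻³)) ≈ 3.475×10⁻⁴ s.
pitch = v∥ T = (1.849×10⁶)(3.475×10⁻⁴) ≈ 642 m.

p ≈ 642 m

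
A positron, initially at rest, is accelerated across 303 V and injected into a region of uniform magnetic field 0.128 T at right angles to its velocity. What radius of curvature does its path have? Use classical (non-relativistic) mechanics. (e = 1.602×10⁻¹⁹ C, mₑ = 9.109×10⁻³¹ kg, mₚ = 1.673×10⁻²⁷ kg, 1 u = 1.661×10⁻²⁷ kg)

Acceleration: |q|V = ½mv² ⇒ v = √(2|q|V/m) = √(2·1.602×10⁻¹⁹·303/9.109×10⁻³¹) ≈ 1.032×10⁷ m/s.
In the field: r = mv/(|q|B) = (9.109×10⁻³¹)(1.032×10⁷)/((1.602×10⁻¹⁹)(0.128)) ≈ 4.59×10⁻⁴ m.

r ≈ 4.59×10⁻⁴ m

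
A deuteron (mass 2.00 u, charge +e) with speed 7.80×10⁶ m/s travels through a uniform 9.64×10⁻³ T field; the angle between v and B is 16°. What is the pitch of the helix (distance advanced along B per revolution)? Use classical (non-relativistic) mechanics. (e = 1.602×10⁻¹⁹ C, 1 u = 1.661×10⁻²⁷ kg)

v∥ = v cosθ = 7.80×10⁶·cos16° ≈ 7.498×10⁶ m/s.
T = 2πm/(|q|B) = 2π(3.322×10⁻²⁷)/((1.602×10⁻¹⁹)(9.64×10⁻³)) ≈ 1.352×10⁻⁵ s.
pitch = v∥ T = (7.498×10⁶)(1.352×10⁻⁵) ≈ 101 m.

p ≈ 101 m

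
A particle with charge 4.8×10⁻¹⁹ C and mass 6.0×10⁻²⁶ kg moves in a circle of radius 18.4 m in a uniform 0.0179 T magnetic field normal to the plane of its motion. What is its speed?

v ≈ 2.63×10⁶ m/s

From |q|vB = mv²/r, v = |q|Br/m.
v = (4.8×10⁻¹⁹)(0.0179)(18.4)/6.0×10⁻²⁶ ≈ 2.63×10⁶ m/s.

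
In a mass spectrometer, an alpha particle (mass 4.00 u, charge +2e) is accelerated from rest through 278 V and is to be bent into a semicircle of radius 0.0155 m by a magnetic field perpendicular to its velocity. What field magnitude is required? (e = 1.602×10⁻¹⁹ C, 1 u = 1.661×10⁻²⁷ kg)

v = √(2|q|V/m) = √(2·3.204×10⁻¹⁹·278/6.644×10⁻²⁷) ≈ 1.637×10⁵ m/s.
B = mv/(|q|r) = (6.644×10⁻²⁷)(1.637×10⁵)/((3.204×10⁻¹⁹)(0.0155)) ≈ 0.219 T.

B ≈ 0.219 T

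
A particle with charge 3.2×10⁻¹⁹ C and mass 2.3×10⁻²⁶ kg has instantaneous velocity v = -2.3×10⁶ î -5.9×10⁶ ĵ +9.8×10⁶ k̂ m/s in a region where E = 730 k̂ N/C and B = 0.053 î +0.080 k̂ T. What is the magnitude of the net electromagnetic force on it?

|F| ≈ 2.89×10⁻¹³ N

v×B = (-4.72×10⁵, 7.03×10⁵, 3.13×10⁵) N/C.
E + v×B = (-4.72×10⁵, 7.03×10⁵, 3.13×10⁵) N/C.
F = q(E + v×B) = (3.2×10⁻¹⁹ C)·(-4.72×10⁵, 7.03×10⁵, 3.13×10⁵) = (-1.51×10⁻¹³, 2.25×10⁻¹³, 1.00×10⁻¹³) N.
|F| = 2.89×10⁻¹³ N.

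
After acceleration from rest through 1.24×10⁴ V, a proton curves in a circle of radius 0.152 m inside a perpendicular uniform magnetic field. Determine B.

v = √(2|q|V/m) = √(2·1.602×10⁻¹⁹·1.24×10⁴/1.673×10⁻²⁷) ≈ 1.541×10⁶ m/s.
B = mv/(|q|r) = (1.673×10⁻²⁷)(1.541×10⁶)/((1.602×10⁻¹⁹)(0.152)) ≈ 0.106 T.

B ≈ 0.106 T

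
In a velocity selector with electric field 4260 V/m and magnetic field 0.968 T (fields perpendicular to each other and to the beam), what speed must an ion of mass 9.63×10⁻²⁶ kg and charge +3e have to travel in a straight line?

Straight-line motion ⇒ electric and magnetic forces cancel, so E = vB.
v = E/B = 4260/0.968 = 4400 m/s.

v = 4400 m/s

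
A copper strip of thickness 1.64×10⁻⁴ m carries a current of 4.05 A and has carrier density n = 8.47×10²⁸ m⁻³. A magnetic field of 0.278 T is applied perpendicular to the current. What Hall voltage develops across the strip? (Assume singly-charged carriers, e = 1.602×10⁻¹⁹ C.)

V_H ≈ 5.06×10⁻⁷ V

V_H = IB/(n e t).
V_H = (4.05)(0.278)/((8.47×10²⁸)(1.602×10⁻¹⁹)(1.64×10⁻⁴)) ≈ 5.06×10⁻⁷ V.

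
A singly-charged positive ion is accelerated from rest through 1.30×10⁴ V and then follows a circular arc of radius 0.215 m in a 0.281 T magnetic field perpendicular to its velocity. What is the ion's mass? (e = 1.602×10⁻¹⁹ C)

Combine |q|V = ½mv² and r = mv/(|q|B): eliminate v to get m = qB²r²/(2V).
m = (1.602×10⁻¹⁹)(0.281)²(0.215)²/(2·1.30×10⁴) ≈ 2.25×10⁻²⁶ kg.

m ≈ 2.25×10⁻²⁶ kg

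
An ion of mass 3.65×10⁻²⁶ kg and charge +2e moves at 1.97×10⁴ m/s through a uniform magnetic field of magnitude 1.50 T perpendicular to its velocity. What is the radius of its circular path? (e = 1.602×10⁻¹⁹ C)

The magnetic force provides the centripetal force: |q|vB = mv²/r.
r = mv/(|q|B) = (3.65×10⁻²⁶)(1.97×10⁴)/((3.204×10⁻¹⁹)(1.50)) ≈ 1.50×10⁻³ m.

r ≈ 1.50×10⁻³ m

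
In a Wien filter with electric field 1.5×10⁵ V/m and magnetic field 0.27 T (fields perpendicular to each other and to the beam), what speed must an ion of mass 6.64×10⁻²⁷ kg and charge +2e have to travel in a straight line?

v = 5.6×10⁵ m/s

Straight-line motion ⇒ electric and magnetic forces cancel, so E = vB.
v = E/B = 1.5×10⁵/0.27 = 5.6×10⁵ m/s.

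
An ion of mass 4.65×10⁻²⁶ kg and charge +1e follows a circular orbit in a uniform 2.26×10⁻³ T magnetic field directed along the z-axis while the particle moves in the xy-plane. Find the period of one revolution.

The cyclotron period depends only on m, q, B: T = 2πm/(|q|B).
T = 2π(4.65×10⁻²⁶)/((1.602×10⁻¹⁹)(2.26×10⁻³)) ≈ 8.07×10⁻⁴ s.

T ≈ 8.07×10⁻⁴ s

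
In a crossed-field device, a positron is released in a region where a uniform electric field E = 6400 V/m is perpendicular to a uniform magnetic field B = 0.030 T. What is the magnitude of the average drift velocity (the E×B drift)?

v_d ≈ 2.1×10⁵ m/s

The steady drift has the magnetic force balancing the electric force, so v_d = E/B.
v_d = 6400/0.030 = 2.1×10⁵ m/s.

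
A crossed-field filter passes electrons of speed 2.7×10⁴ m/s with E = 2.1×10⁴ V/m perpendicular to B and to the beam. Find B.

Balance of forces in the selector: qE = qvB ⇒ B = E/v.
B = 2.1×10⁴/2.7×10⁴ = 0.78 T.

B = 0.78 T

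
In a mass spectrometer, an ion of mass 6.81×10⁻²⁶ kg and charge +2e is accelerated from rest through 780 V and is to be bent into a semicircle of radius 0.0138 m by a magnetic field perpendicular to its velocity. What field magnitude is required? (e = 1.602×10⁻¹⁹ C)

v = √(2|q|V/m) = √(2·3.204×10⁻¹⁹·780/6.81×10⁻²⁶) ≈ 8.567×10⁴ m/s.
B = mv/(|q|r) = (6.81×10⁻²⁶)(8.567×10⁴)/((3.204×10⁻¹⁹)(0.0138)) ≈ 1.32 T.

B ≈ 1.32 T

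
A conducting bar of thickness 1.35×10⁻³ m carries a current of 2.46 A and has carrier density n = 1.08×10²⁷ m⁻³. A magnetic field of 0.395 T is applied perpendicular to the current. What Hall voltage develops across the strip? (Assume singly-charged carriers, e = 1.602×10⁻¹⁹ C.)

V_H = IB/(n e t).
V_H = (2.46)(0.395)/((1.08×10²⁷)(1.602×10⁻¹⁹)(1.35×10⁻³)) ≈ 4.16×10⁻⁶ V.

V_H ≈ 4.16×10⁻⁶ V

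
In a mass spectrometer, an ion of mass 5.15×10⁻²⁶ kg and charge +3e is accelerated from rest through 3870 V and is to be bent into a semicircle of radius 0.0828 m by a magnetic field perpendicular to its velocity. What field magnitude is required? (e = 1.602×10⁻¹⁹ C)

B ≈ 0.348 T

v = √(2|q|V/m) = √(2·4.806×10⁻¹⁹·3870/5.15×10⁻²⁶) ≈ 2.688×10⁵ m/s.
B = mv/(|q|r) = (5.15×10⁻²⁶)(2.688×10⁵)/((4.806×10⁻¹⁹)(0.0828)) ≈ 0.348 T.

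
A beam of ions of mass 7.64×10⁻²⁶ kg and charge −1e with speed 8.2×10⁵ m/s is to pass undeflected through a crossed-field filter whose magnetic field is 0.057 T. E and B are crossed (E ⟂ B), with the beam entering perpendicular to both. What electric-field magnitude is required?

E = 4.7×10⁴ V/m

For straight-line motion qE = qvB, so E = vB.
E = 8.2×10⁵ × 0.057 = 4.7×10⁴ V/m.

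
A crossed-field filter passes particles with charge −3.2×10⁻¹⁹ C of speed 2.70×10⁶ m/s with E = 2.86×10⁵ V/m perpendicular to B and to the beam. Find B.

Balance of forces in the selector: qE = qvB ⇒ B = E/v.
B = 2.86×10⁵/2.70×10⁶ = 0.106 T.

B = 0.106 T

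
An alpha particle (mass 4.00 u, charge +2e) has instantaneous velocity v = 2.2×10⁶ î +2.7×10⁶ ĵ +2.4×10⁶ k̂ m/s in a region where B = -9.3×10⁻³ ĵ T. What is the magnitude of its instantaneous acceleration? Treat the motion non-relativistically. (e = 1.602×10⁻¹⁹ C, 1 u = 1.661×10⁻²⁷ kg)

v×B = (2.23×10⁴, 0, -2.05×10⁴) N/C.
F = q v×B = (3.204×10⁻¹⁹ C)·(2.23×10⁴, 0, -2.05×10⁴) = (7.15×10⁻¹⁵, 0, -6.56×10⁻¹⁵) N.
|a| = |F|/m = 9.701×10⁻¹⁵/6.644×10⁻²⁷ ≈ 1.46×10¹² m/s².

|a| ≈ 1.46×10¹² m/s²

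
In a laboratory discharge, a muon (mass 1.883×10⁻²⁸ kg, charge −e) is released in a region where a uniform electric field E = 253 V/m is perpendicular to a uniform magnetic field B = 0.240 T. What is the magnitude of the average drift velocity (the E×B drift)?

The E×B drift speed is v_d = E/B.
v_d = 253/0.240 = 1050 m/s.

v_d ≈ 1050 m/s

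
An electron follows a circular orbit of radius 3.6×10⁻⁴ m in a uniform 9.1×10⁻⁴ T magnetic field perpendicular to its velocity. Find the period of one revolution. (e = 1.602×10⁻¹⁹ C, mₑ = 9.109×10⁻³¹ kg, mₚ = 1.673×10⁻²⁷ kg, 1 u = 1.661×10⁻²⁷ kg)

T ≈ 3.9×10⁻⁸ s

The cyclotron period depends only on m, q, B: T = 2πm/(|q|B).
T = 2π(9.109×10⁻³¹)/((1.602×10⁻¹⁹)(9.1×10⁻⁴)) ≈ 3.9×10⁻⁸ s.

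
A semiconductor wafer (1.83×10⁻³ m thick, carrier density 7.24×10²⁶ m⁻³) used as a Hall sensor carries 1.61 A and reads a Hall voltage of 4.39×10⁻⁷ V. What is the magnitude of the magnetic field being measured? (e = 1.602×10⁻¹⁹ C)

B ≈ 0.0579 T

From V_H = IB/(n e t), B = V_H n e t / I.
B = (4.39×10⁻⁷)(7.24×10²⁶)(1.602×10⁻¹⁹)(1.83×10⁻³)/1.61 ≈ 0.0579 T.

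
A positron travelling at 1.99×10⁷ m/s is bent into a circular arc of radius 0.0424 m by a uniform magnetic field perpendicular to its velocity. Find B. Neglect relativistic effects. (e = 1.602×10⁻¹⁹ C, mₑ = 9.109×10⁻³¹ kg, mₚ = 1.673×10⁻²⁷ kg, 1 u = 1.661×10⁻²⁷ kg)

From |q|vB = mv²/r, B = mv/(|q|r).
B = (9.109×10⁻³¹)(1.99×10⁷)/((1.602×10⁻¹⁹)(0.0424)) ≈ 2.67×10⁻³ T.

B ≈ 2.67×10⁻³ T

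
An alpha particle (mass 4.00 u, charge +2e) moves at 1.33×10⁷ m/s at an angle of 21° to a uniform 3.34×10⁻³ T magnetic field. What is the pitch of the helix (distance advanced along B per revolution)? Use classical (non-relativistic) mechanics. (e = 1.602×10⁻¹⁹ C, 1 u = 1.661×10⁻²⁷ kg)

v∥ = v cosθ = 1.33×10⁷·cos21° ≈ 1.242×10⁷ m/s.
T = 2πm/(|q|B) = 2π(6.644×10⁻²⁷)/((3.204×10⁻¹⁹)(3.34×10⁻³)) ≈ 3.901×10⁻⁵ s.
pitch = v∥ T = (1.242×10⁷)(3.901×10⁻⁵) ≈ 484 m.

p ≈ 484 m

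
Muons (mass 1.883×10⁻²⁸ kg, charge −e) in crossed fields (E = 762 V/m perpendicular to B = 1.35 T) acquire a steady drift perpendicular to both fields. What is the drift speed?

The E×B drift speed is v_d = E/B.
v_d = 762/1.35 = 564 m/s.

v_d ≈ 564 m/s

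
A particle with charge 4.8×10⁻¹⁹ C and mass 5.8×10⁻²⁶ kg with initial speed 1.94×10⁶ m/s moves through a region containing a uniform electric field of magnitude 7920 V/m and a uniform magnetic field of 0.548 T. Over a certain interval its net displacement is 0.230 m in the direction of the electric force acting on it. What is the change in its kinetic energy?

The magnetic force is always ⟂ v and does no work; only the electric force changes KE.
ΔKE = F_E · d = |q|E d = (4.8×10⁻¹⁹)(7920)(0.230) ≈ 8.74×10⁻¹⁶ J.

ΔKE ≈ 8.74×10⁻¹⁶ J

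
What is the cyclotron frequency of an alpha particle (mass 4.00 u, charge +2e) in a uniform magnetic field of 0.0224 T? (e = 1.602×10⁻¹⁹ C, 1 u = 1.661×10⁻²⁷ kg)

f ≈ 1.72×10⁵ Hz

f = |q|B/(2πm).
f = (3.204×10⁻¹⁹)(0.0224)/(2π·6.644×10⁻²⁷) ≈ 1.72×10⁵ Hz.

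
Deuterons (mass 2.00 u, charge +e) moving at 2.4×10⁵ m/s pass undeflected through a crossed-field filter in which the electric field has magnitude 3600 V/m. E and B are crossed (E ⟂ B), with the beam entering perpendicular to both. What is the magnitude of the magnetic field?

B = 0.015 T

Balance of forces in the selector: qE = qvB ⇒ B = E/v.
B = 3600/2.4×10⁵ = 0.015 T.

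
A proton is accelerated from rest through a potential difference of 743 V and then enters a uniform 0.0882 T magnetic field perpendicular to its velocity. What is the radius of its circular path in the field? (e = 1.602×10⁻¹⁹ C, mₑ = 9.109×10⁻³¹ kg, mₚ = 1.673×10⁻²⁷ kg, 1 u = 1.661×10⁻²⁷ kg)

r ≈ 0.0447 m

Acceleration: |q|V = ½mv² ⇒ v = √(2|q|V/m) = √(2·1.602×10⁻¹⁹·743/1.673×10⁻²⁷) ≈ 3.772×10⁵ m/s.
In the field: r = mv/(|q|B) = (1.673×10⁻²⁷)(3.772×10⁵)/((1.602×10⁻¹⁹)(0.0882)) ≈ 0.0447 m.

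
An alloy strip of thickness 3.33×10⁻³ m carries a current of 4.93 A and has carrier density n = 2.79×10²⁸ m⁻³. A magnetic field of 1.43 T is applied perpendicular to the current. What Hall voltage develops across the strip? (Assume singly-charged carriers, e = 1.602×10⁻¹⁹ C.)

V_H ≈ 4.74×10⁻⁷ V

V_H = IB/(n e t).
V_H = (4.93)(1.43)/((2.79×10²⁸)(1.602×10⁻¹⁹)(3.33×10⁻³)) ≈ 4.74×10⁻⁷ V.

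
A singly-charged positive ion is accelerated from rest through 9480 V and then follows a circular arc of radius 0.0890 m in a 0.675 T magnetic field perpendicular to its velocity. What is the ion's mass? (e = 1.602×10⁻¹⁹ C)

m ≈ 3.05×10⁻²⁶ kg

Combine |q|V = ½mv² and r = mv/(|q|B): eliminate v to get m = qB²r²/(2V).
m = (1.602×10⁻¹⁹)(0.675)²(0.0890)²/(2·9480) ≈ 3.05×10⁻²⁶ kg.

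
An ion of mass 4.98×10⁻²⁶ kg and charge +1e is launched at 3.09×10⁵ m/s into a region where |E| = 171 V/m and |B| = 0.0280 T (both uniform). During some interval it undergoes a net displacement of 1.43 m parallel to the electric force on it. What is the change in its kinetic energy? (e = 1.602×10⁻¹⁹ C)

ΔKE ≈ 3.92×10⁻¹⁷ J

The magnetic force is always ⟂ v and does no work; only the electric force changes KE.
ΔKE = F_E · d = |q|E d = (1.602×10⁻¹⁹)(171)(1.43) ≈ 3.92×10⁻¹⁷ J.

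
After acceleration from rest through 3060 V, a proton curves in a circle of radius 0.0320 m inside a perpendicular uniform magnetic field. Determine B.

B ≈ 0.250 T

v = √(2|q|V/m) = √(2·1.602×10⁻¹⁹·3060/1.673×10⁻²⁷) ≈ 7.655×10⁵ m/s.
B = mv/(|q|r) = (1.673×10⁻²⁷)(7.655×10⁵)/((1.602×10⁻¹⁹)(0.0320)) ≈ 0.250 T.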